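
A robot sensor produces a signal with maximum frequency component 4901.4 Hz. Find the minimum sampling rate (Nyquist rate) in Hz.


f_s,min = 2*f_max = 2*4901.4 = 9802.8000

9802.8000 Hz


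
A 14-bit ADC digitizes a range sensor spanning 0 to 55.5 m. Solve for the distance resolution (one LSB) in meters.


res = range / 2^n = 55.5/2^14 = 55.5/16384 = 0.0034

0.0034 m


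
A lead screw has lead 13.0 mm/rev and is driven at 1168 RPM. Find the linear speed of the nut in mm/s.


v = lead * (RPM/60) = 13.0*1168/60 = 253.0667

253.0667 mm/s


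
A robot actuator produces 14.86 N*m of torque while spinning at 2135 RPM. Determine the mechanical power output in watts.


omega = 2135 * 2*pi/60 = 223.576677 rad/s
P = tau * omega = 14.86 * 223.576677 = 3322.3494

3322.3494 W


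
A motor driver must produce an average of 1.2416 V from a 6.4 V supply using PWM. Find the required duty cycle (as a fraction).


D = V_avg/V_supply = 1.2416/6.4 = 0.1940

0.1940


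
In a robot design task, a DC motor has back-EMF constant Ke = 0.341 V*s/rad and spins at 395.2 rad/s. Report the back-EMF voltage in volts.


V_emf = Ke * omega = 0.341*395.2 = 134.7632

134.7632 V


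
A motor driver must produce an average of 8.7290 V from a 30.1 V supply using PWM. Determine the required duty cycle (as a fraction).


D = V_avg/V_supply = 8.7290/30.1 = 0.2900

0.2900


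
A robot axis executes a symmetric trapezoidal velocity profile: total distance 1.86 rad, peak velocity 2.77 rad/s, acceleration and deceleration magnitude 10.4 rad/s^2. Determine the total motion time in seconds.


t_acc = v/a = 2.77/10.4 = 0.266346 s
d_acc = v^2/(2a) = 0.368889 rad (each ramp)
d_cruise = 1.86 - 2*0.368889 = 1.122222 rad
t_cruise = 1.122222/2.77 = 0.405134 s
t_total = 2*0.266346 + 0.405134 = 0.9378

0.9378 s


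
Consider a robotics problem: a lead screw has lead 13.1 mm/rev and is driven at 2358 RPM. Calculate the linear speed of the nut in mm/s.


v = lead * (RPM/60) = 13.1*2358/60 = 514.8300

514.8300 mm/s


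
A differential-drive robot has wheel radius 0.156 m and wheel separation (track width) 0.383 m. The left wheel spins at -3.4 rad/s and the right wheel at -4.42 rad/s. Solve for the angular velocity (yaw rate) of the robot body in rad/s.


omega = r*(wR - wL)/L = 0.156*(-4.42 - (-3.4))/0.383 = -0.4155

-0.4155 rad/s


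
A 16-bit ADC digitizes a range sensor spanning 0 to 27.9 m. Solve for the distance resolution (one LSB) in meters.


res = range / 2^n = 27.9/2^16 = 27.9/65536 = 4.2572e-04

4.2572e-04 m


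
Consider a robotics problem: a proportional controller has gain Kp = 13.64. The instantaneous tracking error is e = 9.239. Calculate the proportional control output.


u_P = Kp * e = 13.64 * 9.239 = 126.0200

126.0200


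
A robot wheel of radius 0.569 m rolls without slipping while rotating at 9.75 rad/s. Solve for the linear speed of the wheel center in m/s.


v = omega * r = 9.75 * 0.569 = 5.5477

5.5477 m/s


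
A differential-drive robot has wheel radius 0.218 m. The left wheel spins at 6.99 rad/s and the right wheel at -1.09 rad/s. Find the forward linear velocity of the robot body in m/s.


v = r*(wR + wL)/2 = 0.218*(-1.09 + 6.99)/2 = 0.6431

0.6431 m/s


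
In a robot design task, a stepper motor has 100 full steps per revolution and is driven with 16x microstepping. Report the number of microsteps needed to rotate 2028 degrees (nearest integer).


step_size = 360/(100*16) = 360/1600 = 0.225000 deg
n = 2028/(360/1600) = 2028*1600/360 = 9013.3333 -> 9013

9013 steps


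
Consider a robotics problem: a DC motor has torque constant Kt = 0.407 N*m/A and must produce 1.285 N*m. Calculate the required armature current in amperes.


I = tau / Kt = 1.285/0.407 = 3.1572

3.1572 A


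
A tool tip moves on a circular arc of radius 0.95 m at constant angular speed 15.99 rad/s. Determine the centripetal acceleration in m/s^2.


a_c = omega^2 * r = 15.99^2 * 0.95 = 242.8961

242.8961 m/s^2


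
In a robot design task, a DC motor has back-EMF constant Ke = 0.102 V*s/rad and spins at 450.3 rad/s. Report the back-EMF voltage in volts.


V_emf = Ke * omega = 0.102*450.3 = 45.9306

45.9306 V


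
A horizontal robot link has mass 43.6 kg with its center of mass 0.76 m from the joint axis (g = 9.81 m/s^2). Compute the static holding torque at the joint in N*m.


tau = m*g*L = 43.6 * 9.81 * 0.76 = 325.0642

325.0642 N*m


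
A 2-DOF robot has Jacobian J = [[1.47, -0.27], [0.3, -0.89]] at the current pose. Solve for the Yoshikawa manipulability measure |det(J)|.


det(J) = 1.47*-0.89 - (-0.27)*(0.3) = -1.2273
|det(J)| = 1.2273

1.2273


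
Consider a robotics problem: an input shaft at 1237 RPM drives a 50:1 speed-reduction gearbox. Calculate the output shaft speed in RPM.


omega_out = omega_in / N = 1237 / 50 = 24.7400

24.7400 RPM


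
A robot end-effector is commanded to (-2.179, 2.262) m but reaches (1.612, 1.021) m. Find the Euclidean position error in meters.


dx = 1.612 - (-2.179) = 3.7910, dy = 1.021 - (2.262) = -1.2410
err = sqrt(14.371681 + 1.540081) = 3.9890

3.9890 m


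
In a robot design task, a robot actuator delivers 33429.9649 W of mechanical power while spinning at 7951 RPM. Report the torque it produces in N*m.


omega = 7951 * 2*pi/60 = 832.626773 rad/s
tau = P / omega = 33429.9649 / 832.626773 = 40.1500

40.1500 N*m


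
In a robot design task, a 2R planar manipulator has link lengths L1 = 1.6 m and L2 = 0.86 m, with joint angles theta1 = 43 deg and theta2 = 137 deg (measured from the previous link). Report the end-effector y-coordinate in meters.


y = L1*sin(th1) + L2*sin(th1+th2) = 1.6*sin(43 deg) + 0.86*sin(180 deg) = 1.0912

1.0912 m


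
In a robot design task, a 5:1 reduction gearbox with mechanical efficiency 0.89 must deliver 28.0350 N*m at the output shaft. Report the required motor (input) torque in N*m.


tau_in = tau_out / (N * eta) = 28.0350 / (5 * 0.89) = 6.3000

6.3000 N*m


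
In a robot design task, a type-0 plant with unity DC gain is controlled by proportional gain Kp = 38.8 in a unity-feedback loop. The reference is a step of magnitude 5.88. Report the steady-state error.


e_ss = R/(1 + Kp) = 5.88/(1 + 38.8) = 5.88/39.8000 = 0.1477

0.1477


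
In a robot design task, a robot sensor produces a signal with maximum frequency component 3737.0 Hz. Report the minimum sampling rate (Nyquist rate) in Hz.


f_s,min = 2*f_max = 2*3737.0 = 7474.0000

7474.0000 Hz


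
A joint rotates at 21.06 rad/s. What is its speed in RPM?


RPM = 21.06 * 60/(2*pi) = 201.1082

201.1082 RPM


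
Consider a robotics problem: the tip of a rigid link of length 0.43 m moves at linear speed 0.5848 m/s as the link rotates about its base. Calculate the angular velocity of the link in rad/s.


omega = v / L = 0.5848 / 0.43 = 1.3600

1.3600 rad/s


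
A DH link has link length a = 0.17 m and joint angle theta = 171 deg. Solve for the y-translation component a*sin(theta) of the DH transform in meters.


a*sin(theta) = 0.17*sin(171 deg) = 0.0266

0.0266 m


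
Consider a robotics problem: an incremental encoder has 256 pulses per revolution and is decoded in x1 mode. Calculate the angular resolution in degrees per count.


resolution = 360 / (PPR * 1) = 360 / 256 = 1.4062

1.4062 degrees


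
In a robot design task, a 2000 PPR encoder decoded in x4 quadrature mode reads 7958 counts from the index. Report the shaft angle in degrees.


angle = counts * 360 / (PPR*4) = 7958 * 360 / 8000 = 358.1100

358.1100 degrees


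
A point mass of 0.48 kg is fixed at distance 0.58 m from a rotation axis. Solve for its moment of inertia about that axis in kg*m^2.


I = m*r^2 = 0.48*0.58^2 = 0.1615

0.1615 kg*m^2


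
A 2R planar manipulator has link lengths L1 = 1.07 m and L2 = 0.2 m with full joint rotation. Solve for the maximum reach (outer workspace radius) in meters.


r_max = L1 + L2 = 1.07 + 0.2 = 1.2700

1.2700 m


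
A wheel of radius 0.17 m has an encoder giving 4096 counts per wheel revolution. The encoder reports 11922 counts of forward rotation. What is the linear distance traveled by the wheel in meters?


revs = 11922/4096 = 2.910645
d = revs * 2*pi*r = 2.910645 * 2*pi*0.17 = 3.1090

3.1090 m


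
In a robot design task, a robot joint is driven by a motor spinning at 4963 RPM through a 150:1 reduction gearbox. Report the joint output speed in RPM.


omega_joint = omega_motor / N = 4963 / 150 = 33.0867

33.0867 RPM


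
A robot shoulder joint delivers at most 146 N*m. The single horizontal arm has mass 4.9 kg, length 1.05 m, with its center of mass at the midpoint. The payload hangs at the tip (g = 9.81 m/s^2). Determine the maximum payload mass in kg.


tau_arm = m_arm*g*(L/2) = 4.9*9.81*1.05/2 = 25.2362 N*m
tau_payload = tau_max - tau_arm = 146 - 25.2362 = 120.7638
m_payload = tau_payload / (g*L) = 120.7638 / (9.81*1.05) = 11.7241

11.7241 kg


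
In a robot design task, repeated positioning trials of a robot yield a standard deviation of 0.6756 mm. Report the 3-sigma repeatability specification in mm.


repeatability = 3*sigma = 3*0.6756 = 2.0268

2.0268 mm


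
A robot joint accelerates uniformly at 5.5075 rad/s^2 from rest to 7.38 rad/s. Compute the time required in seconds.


t = delta_omega / alpha = 7.38 / 5.5075 = 1.3400

1.3400 s


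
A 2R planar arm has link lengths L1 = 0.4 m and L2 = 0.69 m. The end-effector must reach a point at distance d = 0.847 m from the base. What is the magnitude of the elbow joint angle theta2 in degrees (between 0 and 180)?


cos(th2) = (d^2 - L1^2 - L2^2)/(2*L1*L2) = (0.847^2 - 0.4^2 - 0.69^2)/(2*0.4*0.69) = 0.14729891
th2 = acos(0.14729891) = 81.5296 deg

81.5296 degrees


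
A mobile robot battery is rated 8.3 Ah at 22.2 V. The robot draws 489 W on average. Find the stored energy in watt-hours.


E = capacity * V = 8.3*22.2 = 184.2600

184.2600 Wh


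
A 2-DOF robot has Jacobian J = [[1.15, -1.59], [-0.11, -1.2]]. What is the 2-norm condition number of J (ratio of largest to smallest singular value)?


JJ^T eigenvalues: trace(JJ^T) = 5.3027, det(JJ^T) = det(J)^2 = 2.41771401
s_max^2 = (5.3027 + sqrt(18.44777125))/2 = 4.79889344
s_min^2 = (5.3027 - sqrt(18.44777125))/2 = 0.50380656
kappa = s_max/s_min = sqrt(4.79889344/0.50380656) = 3.0863

3.0863


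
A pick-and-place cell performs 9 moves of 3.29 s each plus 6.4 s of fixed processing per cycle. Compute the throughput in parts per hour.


T_cycle = 9*3.29 + 6.4 = 36.0100 s
rate = 3600/T = 99.9722

99.9722 parts/hour


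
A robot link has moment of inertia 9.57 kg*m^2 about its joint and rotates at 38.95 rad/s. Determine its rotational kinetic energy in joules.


KE = (1/2)*I*omega^2 = 0.5*9.57*38.95^2 = 7259.3355

7259.3355 J


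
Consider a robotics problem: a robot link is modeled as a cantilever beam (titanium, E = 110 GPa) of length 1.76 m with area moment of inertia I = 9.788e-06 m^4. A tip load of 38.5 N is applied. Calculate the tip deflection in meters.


delta = F*L^3/(3*E*I) = 38.5*1.76^3/(3*1.100e+11*9.788e-06)
      = 209.893376/3230040 = 6.4982e-05

6.4982e-05 m


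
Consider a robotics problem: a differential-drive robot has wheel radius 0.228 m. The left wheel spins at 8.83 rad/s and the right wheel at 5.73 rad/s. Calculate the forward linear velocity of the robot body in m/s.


v = r*(wR + wL)/2 = 0.228*(5.73 + 8.83)/2 = 1.6598

1.6598 m/s


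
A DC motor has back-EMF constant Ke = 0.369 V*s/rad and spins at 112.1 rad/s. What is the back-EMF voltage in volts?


V_emf = Ke * omega = 0.369*112.1 = 41.3649

41.3649 V


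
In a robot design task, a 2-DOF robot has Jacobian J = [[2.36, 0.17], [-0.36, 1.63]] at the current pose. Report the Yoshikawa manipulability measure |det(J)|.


det(J) = 2.36*1.63 - (0.17)*(-0.36) = 3.9080
|det(J)| = 3.9080

3.9080


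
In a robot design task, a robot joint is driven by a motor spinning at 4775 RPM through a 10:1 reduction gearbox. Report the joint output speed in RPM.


omega_joint = omega_motor / N = 4775 / 10 = 477.5000

477.5000 RPM


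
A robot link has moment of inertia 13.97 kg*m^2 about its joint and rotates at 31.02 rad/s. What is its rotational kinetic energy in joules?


KE = (1/2)*I*omega^2 = 0.5*13.97*31.02^2 = 6721.2492

6721.2492 J


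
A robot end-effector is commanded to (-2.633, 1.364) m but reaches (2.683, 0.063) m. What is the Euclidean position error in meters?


dx = 2.683 - (-2.633) = 5.3160, dy = 0.063 - (1.364) = -1.3010
err = sqrt(28.259856 + 1.692601) = 5.4729

5.4729 m


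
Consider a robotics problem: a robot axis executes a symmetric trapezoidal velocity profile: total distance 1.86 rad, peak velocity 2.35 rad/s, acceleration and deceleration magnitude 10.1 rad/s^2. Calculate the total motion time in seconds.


t_acc = v/a = 2.35/10.1 = 0.232673 s
d_acc = v^2/(2a) = 0.273391 rad (each ramp)
d_cruise = 1.86 - 2*0.273391 = 1.313218 rad
t_cruise = 1.313218/2.35 = 0.558816 s
t_total = 2*0.232673 + 0.558816 = 1.0242

1.0242 s


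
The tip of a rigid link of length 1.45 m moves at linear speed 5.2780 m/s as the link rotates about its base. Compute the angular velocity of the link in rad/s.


omega = v / L = 5.2780 / 1.45 = 3.6400

3.6400 rad/s


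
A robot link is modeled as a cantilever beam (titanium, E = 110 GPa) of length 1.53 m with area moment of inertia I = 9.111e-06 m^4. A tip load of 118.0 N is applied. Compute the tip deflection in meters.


delta = F*L^3/(3*E*I) = 118.0*1.53^3/(3*1.100e+11*9.111e-06)
      = 422.626086/3006630 = 1.4056e-04

1.4056e-04 m


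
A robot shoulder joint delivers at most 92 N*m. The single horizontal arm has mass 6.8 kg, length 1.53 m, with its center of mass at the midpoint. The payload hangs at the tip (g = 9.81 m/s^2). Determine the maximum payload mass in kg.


tau_arm = m_arm*g*(L/2) = 6.8*9.81*1.53/2 = 51.0316 N*m
tau_payload = tau_max - tau_arm = 92 - 51.0316 = 40.9684
m_payload = tau_payload / (g*L) = 40.9684 / (9.81*1.53) = 2.7295

2.7295 kg


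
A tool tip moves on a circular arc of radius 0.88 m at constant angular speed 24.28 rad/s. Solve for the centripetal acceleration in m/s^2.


a_c = omega^2 * r = 24.28^2 * 0.88 = 518.7762

518.7762 m/s^2


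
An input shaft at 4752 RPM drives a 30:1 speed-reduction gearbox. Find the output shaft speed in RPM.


omega_out = omega_in / N = 4752 / 30 = 158.4000

158.4000 RPM


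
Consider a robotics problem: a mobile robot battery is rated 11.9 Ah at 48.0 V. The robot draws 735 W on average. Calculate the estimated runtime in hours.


E = 11.9*48.0 = 571.2000 Wh
t = E/P = 571.2000/735 = 0.7771

0.7771 hours


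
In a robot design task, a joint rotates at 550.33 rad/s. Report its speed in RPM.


RPM = 550.33 * 60/(2*pi) = 5255.2644

5255.2644 RPM


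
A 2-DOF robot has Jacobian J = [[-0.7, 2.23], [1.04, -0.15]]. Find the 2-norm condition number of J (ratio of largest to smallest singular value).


JJ^T eigenvalues: trace(JJ^T) = 6.5670, det(JJ^T) = det(J)^2 = 4.90268164
s_max^2 = (6.5670 + sqrt(23.51476244))/2 = 5.70810112
s_min^2 = (6.5670 - sqrt(23.51476244))/2 = 0.85889888
kappa = s_max/s_min = sqrt(5.70810112/0.85889888) = 2.5780

2.5780


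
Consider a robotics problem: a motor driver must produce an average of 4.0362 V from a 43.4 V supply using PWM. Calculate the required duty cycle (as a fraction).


D = V_avg/V_supply = 4.0362/43.4 = 0.0930

0.0930


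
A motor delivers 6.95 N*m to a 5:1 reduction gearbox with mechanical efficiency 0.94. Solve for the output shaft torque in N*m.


tau_out = tau_in * N * eta = 6.95 * 5 * 0.94 = 32.6650

32.6650 N*m


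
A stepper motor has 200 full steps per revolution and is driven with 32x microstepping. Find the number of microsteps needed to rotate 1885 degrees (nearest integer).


step_size = 360/(200*32) = 360/6400 = 0.056250 deg
n = 1885/(360/6400) = 1885*6400/360 = 33511.1111 -> 33511

33511 steps


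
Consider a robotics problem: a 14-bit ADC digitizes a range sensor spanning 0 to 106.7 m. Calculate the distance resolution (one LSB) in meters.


res = range / 2^n = 106.7/2^14 = 106.7/16384 = 0.0065

0.0065 m


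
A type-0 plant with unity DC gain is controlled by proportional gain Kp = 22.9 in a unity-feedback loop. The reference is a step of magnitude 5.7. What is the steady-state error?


e_ss = R/(1 + Kp) = 5.7/(1 + 22.9) = 5.7/23.9000 = 0.2385

0.2385


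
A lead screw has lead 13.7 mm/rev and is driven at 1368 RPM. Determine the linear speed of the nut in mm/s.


v = lead * (RPM/60) = 13.7*1368/60 = 312.3600

312.3600 mm/s


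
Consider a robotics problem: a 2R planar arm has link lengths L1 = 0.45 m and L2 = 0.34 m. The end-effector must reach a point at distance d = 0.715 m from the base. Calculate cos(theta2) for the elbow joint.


cos(th2) = (d^2 - L1^2 - L2^2)/(2*L1*L2) = (0.715^2 - 0.45^2 - 0.34^2)/(2*0.45*0.34) = 0.6311

0.6311


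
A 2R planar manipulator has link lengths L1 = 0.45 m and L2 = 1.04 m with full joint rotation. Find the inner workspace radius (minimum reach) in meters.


r_min = |L1 - L2| = |0.45 - 1.04| = 0.5900

0.5900 m


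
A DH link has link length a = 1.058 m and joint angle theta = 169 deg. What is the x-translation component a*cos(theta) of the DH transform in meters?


a*cos(theta) = 1.058*cos(169 deg) = -1.0386

-1.0386 m


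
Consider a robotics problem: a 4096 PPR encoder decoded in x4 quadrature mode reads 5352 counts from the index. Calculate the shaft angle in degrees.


angle = counts * 360 / (PPR*4) = 5352 * 360 / 16384 = 117.5977

117.5977 degrees


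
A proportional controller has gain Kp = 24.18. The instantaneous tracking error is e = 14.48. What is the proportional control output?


u_P = Kp * e = 24.18 * 14.48 = 350.1264

350.1264


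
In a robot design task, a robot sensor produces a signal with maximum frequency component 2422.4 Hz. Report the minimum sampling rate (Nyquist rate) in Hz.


f_s,min = 2*f_max = 2*2422.4 = 4844.8000

4844.8000 Hz


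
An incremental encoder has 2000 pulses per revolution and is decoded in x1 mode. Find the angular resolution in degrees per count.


resolution = 360 / (PPR * 1) = 360 / 2000 = 0.1800

0.1800 degrees


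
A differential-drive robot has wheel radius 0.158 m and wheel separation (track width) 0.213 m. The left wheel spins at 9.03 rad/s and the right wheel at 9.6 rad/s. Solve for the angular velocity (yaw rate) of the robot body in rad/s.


omega = r*(wR - wL)/L = 0.158*(9.6 - (9.03))/0.213 = 0.4228

0.4228 rad/s


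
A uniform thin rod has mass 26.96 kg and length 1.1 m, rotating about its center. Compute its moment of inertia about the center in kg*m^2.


I = (1/12)*m*L^2 = (1/12)*26.96*1.1^2 = 2.7185

2.7185 kg*m^2


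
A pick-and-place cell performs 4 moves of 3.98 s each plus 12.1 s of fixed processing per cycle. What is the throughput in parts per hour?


T_cycle = 4*3.98 + 12.1 = 28.0200 s
rate = 3600/T = 128.4797

128.4797 parts/hour


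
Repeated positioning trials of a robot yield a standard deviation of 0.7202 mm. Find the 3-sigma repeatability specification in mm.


repeatability = 3*sigma = 3*0.7202 = 2.1606

2.1606 mm


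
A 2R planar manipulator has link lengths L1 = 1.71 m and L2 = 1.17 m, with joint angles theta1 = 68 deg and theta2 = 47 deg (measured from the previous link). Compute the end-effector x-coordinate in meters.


x = L1*cos(th1) + L2*cos(th1+th2) = 1.71*cos(68 deg) + 1.17*cos(115 deg) = 0.1461

0.1461 m


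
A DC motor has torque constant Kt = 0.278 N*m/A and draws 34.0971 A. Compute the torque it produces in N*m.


tau = Kt * I = 0.278*34.0971 = 9.4790

9.4790 N*m


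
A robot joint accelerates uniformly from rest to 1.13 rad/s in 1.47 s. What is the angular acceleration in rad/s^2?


alpha = delta_omega / t = 1.13 / 1.47 = 0.7687

0.7687 rad/s^2


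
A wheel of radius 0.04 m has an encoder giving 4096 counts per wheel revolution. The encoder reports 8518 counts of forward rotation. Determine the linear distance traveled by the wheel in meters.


revs = 8518/4096 = 2.079590
d = revs * 2*pi*r = 2.079590 * 2*pi*0.04 = 0.5227

0.5227 m


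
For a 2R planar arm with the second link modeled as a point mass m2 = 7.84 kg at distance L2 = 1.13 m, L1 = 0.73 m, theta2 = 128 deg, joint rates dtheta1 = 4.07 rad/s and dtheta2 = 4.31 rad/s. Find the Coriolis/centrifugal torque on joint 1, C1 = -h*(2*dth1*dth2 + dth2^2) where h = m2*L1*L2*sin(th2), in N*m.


h = m2*L1*L2*sin(th2) = 7.84*0.73*1.13*sin(128 deg) = 5.096236
C1 = -h*(2*4.07*4.31 + 4.31^2) = -5.096236*53.6595 = -273.4615

-273.4615 N*m


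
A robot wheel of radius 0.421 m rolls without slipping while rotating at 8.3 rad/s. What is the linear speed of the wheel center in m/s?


v = omega * r = 8.3 * 0.421 = 3.4943

3.4943 m/s


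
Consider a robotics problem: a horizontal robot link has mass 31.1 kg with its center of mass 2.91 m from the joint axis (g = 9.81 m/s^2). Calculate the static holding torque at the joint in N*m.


tau = m*g*L = 31.1 * 9.81 * 2.91 = 887.8148

887.8148 N*m


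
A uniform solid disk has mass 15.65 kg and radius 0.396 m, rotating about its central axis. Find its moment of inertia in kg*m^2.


I = (1/2)*m*R^2 = 0.5*15.65*0.396^2 = 1.2271

1.2271 kg*m^2


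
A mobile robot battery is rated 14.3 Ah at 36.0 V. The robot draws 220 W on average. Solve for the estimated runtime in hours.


E = 14.3*36.0 = 514.8000 Wh
t = E/P = 514.8000/220 = 2.3400

2.3400 hours


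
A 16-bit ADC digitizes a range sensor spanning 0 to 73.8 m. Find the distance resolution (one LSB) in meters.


res = range / 2^n = 73.8/2^16 = 73.8/65536 = 0.0011

0.0011 m


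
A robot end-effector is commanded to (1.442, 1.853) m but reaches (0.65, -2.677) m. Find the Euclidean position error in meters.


dx = 0.65 - (1.442) = -0.7920, dy = -2.677 - (1.853) = -4.5300
err = sqrt(0.627264 + 20.520900) = 4.5987

4.5987 m


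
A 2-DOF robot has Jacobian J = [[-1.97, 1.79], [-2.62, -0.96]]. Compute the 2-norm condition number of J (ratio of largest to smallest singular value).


JJ^T eigenvalues: trace(JJ^T) = 14.8710, det(JJ^T) = det(J)^2 = 43.30956100
s_max^2 = (14.8710 + sqrt(47.90839700))/2 = 10.89629460
s_min^2 = (14.8710 - sqrt(47.90839700))/2 = 3.97470540
kappa = s_max/s_min = sqrt(10.89629460/3.97470540) = 1.6557

1.6557


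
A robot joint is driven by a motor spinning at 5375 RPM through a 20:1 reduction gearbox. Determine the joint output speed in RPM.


omega_joint = omega_motor / N = 5375 / 20 = 268.7500

268.7500 RPM


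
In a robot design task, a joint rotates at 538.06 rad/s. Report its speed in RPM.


RPM = 538.06 * 60/(2*pi) = 5138.0945

5138.0945 RPM


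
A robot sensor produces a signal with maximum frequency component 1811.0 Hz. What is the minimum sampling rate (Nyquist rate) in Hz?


f_s,min = 2*f_max = 2*1811.0 = 3622.0000

3622.0000 Hz


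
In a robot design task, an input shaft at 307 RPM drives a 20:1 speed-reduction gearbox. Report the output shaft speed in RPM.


omega_out = omega_in / N = 307 / 20 = 15.3500

15.3500 RPM


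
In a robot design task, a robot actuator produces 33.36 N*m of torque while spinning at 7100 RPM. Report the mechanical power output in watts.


omega = 7100 * 2*pi/60 = 743.510261 rad/s
P = tau * omega = 33.36 * 743.510261 = 24803.5023

24803.5023 W


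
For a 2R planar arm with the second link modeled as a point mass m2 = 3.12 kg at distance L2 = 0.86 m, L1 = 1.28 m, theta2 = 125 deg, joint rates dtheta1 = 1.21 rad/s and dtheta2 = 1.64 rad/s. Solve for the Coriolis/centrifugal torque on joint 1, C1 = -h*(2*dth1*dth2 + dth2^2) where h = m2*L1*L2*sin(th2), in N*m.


h = m2*L1*L2*sin(th2) = 3.12*1.28*0.86*sin(125 deg) = 2.813374
C1 = -h*(2*1.21*1.64 + 1.64^2) = -2.813374*6.6584 = -18.7326

-18.7326 N*m


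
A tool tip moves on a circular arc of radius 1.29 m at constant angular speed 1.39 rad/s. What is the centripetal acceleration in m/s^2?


a_c = omega^2 * r = 1.39^2 * 1.29 = 2.4924

2.4924 m/s^2


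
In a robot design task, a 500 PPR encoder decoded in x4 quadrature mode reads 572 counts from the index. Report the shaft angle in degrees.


angle = counts * 360 / (PPR*4) = 572 * 360 / 2000 = 102.9600

102.9600 degrees


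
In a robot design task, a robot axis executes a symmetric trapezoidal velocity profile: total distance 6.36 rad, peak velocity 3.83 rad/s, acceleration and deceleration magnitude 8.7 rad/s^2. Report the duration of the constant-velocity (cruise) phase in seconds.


t_acc = v/a = 0.440230 s, d_acc = v^2/(2a) = 0.843040 rad each
d_cruise = 6.36 - 2*0.843040 = 4.673920 rad
t_cruise = d_cruise/v = 4.673920/3.83 = 1.2203

1.2203 s


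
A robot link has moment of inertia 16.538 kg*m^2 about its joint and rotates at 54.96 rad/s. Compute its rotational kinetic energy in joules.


KE = (1/2)*I*omega^2 = 0.5*16.538*54.96^2 = 24977.3546

24977.3546 J


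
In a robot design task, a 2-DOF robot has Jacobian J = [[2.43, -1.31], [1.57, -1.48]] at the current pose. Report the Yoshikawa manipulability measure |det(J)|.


det(J) = 2.43*-1.48 - (-1.31)*(1.57) = -1.5397
|det(J)| = 1.5397

1.5397


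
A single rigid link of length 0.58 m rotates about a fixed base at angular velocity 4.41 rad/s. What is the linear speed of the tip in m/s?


v = L*omega = 0.58 * 4.41 = 2.5578

2.5578 m/s


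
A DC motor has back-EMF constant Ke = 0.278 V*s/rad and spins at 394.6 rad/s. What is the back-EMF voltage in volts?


V_emf = Ke * omega = 0.278*394.6 = 109.6988

109.6988 V


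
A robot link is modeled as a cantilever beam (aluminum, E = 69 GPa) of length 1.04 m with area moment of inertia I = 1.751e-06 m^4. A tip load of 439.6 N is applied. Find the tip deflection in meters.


delta = F*L^3/(3*E*I) = 439.6*1.04^3/(3*6.900e+10*1.751e-06)
      = 494.4902144/362457 = 0.0014

0.0014 m


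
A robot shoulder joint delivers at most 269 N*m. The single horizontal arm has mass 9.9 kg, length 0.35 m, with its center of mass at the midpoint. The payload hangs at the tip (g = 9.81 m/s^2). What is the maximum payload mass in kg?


tau_arm = m_arm*g*(L/2) = 9.9*9.81*0.35/2 = 16.9958 N*m
tau_payload = tau_max - tau_arm = 269 - 16.9958 = 252.0042
m_payload = tau_payload / (g*L) = 252.0042 / (9.81*0.35) = 73.3957

73.3957 kg


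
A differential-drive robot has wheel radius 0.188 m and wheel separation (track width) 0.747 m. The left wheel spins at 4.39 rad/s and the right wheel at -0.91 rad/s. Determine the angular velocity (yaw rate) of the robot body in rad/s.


omega = r*(wR - wL)/L = 0.188*(-0.91 - (4.39))/0.747 = -1.3339

-1.3339 rad/s


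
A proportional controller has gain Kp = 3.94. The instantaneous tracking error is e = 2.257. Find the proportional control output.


u_P = Kp * e = 3.94 * 2.257 = 8.8926

8.8926


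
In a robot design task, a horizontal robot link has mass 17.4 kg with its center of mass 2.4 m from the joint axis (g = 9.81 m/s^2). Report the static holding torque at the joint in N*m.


tau = m*g*L = 17.4 * 9.81 * 2.4 = 409.6656

409.6656 N*m


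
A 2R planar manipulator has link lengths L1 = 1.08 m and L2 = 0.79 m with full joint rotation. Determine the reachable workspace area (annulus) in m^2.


r_max = L1 + L2 = 1.8700, r_min = |L1 - L2| = 0.2900
A = pi*(r_max^2 - r_min^2) = pi*(3.4969 - 0.0841) = 10.7216

10.7216 m^2


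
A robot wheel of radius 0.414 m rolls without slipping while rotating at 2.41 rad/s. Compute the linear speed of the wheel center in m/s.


v = omega * r = 2.41 * 0.414 = 0.9977

0.9977 m/s


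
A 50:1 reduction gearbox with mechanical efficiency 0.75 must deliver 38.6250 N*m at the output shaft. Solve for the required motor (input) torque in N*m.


tau_in = tau_out / (N * eta) = 38.6250 / (50 * 0.75) = 1.0300

1.0300 N*m


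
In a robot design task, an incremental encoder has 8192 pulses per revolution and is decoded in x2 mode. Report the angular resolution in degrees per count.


resolution = 360 / (PPR * 2) = 360 / 16384 = 0.0220

0.0220 degrees


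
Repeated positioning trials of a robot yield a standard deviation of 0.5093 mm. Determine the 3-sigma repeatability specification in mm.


repeatability = 3*sigma = 3*0.5093 = 1.5279

1.5279 mm


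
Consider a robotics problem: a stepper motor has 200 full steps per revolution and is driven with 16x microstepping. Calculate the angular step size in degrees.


step = 360/(200*16) = 360/3200 = 0.1125

0.1125 degrees


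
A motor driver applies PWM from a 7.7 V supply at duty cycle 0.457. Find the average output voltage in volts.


V_avg = V_supply * D = 7.7*0.457 = 3.5189

3.5189 V


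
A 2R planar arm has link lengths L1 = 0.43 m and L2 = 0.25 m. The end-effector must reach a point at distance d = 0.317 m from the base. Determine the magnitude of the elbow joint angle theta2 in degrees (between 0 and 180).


cos(th2) = (d^2 - L1^2 - L2^2)/(2*L1*L2) = (0.317^2 - 0.43^2 - 0.25^2)/(2*0.43*0.25) = -0.68330698
th2 = acos(-0.68330698) = 133.1026 deg

133.1026 degrees


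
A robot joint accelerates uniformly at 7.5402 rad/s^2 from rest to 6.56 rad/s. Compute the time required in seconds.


t = delta_omega / alpha = 6.56 / 7.5402 = 0.8700

0.8700 s


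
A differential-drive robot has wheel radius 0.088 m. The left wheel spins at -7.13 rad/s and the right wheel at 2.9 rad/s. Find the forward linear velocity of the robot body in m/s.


v = r*(wR + wL)/2 = 0.088*(2.9 + -7.13)/2 = -0.1861

-0.1861 m/s


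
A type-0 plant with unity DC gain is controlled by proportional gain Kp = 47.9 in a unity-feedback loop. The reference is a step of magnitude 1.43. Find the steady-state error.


e_ss = R/(1 + Kp) = 1.43/(1 + 47.9) = 1.43/48.9000 = 0.0292

0.0292


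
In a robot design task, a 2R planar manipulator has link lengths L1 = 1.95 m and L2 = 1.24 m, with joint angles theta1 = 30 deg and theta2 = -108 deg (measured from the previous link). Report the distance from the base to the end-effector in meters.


x = L1*cos(th1) + L2*cos(th1+th2) = 1.946560
y = L1*sin(th1) + L2*sin(th1+th2) = -0.237903
d = sqrt(x^2 + y^2) = sqrt(3.789096 + 0.056598) = 1.9610

1.9610 m


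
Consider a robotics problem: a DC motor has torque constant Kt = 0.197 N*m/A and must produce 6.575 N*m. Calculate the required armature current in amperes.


I = tau / Kt = 6.575/0.197 = 33.3756

33.3756 A


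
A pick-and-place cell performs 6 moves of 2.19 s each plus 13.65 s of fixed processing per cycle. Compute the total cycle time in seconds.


T = 6*2.19 + 13.65 = 26.7900

26.7900 s


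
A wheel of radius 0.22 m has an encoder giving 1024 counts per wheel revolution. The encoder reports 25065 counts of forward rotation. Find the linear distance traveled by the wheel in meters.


revs = 25065/1024 = 24.477539
d = revs * 2*pi*r = 24.477539 * 2*pi*0.22 = 33.8353

33.8353 m


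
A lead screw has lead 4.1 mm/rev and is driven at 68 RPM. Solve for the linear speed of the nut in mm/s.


v = lead * (RPM/60) = 4.1*68/60 = 4.6467

4.6467 mm/s


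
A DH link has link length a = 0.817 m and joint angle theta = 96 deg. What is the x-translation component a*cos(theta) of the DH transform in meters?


a*cos(theta) = 0.817*cos(96 deg) = -0.0854

-0.0854 m


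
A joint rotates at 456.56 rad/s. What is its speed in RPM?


RPM = 456.56 * 60/(2*pi) = 4359.8268

4359.8268 RPM


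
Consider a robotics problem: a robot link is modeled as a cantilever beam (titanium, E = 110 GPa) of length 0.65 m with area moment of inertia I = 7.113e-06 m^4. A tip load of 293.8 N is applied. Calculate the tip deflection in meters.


delta = F*L^3/(3*E*I) = 293.8*0.65^3/(3*1.100e+11*7.113e-06)
      = 80.684825/2347290 = 3.4374e-05

3.4374e-05 m


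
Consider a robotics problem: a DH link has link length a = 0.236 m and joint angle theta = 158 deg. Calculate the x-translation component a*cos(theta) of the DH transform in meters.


a*cos(theta) = 0.236*cos(158 deg) = -0.2188

-0.2188 m


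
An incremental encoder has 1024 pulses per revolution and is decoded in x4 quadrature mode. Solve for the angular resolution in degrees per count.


resolution = 360 / (PPR * 4) = 360 / 4096 = 0.0879

0.0879 degrees


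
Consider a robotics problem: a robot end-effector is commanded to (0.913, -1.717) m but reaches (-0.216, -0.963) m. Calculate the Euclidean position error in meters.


dx = -0.216 - (0.913) = -1.1290, dy = -0.963 - (-1.717) = 0.7540
err = sqrt(1.274641 + 0.568516) = 1.3576

1.3576 m


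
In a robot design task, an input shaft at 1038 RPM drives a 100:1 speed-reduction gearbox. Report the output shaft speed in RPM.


omega_out = omega_in / N = 1038 / 100 = 10.3800

10.3800 RPM


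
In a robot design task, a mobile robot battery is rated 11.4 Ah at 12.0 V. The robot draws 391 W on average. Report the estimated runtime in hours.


E = 11.4*12.0 = 136.8000 Wh
t = E/P = 136.8000/391 = 0.3499

0.3499 hours


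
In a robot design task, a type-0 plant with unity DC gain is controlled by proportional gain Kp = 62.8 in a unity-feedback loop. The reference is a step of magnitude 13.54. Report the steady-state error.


e_ss = R/(1 + Kp) = 13.54/(1 + 62.8) = 13.54/63.8000 = 0.2122

0.2122


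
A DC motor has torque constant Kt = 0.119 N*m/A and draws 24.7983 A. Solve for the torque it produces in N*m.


tau = Kt * I = 0.119*24.7983 = 2.9510

2.9510 N*m


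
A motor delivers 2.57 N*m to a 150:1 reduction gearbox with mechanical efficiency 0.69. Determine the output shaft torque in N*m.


tau_out = tau_in * N * eta = 2.57 * 150 * 0.69 = 265.9950

265.9950 N*m


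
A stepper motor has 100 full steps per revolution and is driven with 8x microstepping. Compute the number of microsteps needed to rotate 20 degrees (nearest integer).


step_size = 360/(100*8) = 360/800 = 0.450000 deg
n = 20/(360/800) = 20*800/360 = 44.4444 -> 44

44 steps


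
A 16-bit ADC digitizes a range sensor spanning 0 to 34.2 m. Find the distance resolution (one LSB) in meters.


res = range / 2^n = 34.2/2^16 = 34.2/65536 = 5.2185e-04

5.2185e-04 m


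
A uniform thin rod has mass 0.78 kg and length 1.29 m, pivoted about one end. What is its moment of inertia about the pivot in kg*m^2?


I = (1/3)*m*L^2 = (1/3)*0.78*1.29^2 = 0.4327

0.4327 kg*m^2


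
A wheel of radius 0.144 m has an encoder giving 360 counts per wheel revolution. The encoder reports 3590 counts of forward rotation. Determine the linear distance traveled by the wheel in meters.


revs = 3590/360 = 9.972222
d = revs * 2*pi*r = 9.972222 * 2*pi*0.144 = 9.0227

9.0227 m


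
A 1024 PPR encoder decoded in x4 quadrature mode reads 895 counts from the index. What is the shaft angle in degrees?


angle = counts * 360 / (PPR*4) = 895 * 360 / 4096 = 78.6621

78.6621 degrees


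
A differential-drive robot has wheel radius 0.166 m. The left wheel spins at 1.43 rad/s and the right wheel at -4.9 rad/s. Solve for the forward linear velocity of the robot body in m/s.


v = r*(wR + wL)/2 = 0.166*(-4.9 + 1.43)/2 = -0.2880

-0.2880 m/s


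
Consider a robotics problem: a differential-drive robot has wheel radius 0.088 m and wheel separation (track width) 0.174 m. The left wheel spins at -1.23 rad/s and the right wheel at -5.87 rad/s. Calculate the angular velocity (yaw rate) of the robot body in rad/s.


omega = r*(wR - wL)/L = 0.088*(-5.87 - (-1.23))/0.174 = -2.3467

-2.3467 rad/s


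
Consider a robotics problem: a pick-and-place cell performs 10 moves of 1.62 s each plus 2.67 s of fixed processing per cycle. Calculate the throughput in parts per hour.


T_cycle = 10*1.62 + 2.67 = 18.8700 s
rate = 3600/T = 190.7790

190.7790 parts/hour


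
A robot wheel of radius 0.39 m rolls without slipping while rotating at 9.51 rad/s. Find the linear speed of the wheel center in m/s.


v = omega * r = 9.51 * 0.39 = 3.7089

3.7089 m/s


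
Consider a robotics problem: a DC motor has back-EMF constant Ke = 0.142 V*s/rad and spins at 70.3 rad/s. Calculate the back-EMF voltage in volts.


V_emf = Ke * omega = 0.142*70.3 = 9.9826

9.9826 V


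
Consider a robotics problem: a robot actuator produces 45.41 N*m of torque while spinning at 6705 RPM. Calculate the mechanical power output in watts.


omega = 6705 * 2*pi/60 = 702.145958 rad/s
P = tau * omega = 45.41 * 702.145958 = 31884.4480

31884.4480 W


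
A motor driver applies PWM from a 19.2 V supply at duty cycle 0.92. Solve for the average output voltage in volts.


V_avg = V_supply * D = 19.2*0.92 = 17.6640

17.6640 V


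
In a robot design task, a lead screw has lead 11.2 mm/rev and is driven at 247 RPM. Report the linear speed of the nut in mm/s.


v = lead * (RPM/60) = 11.2*247/60 = 46.1067

46.1067 mm/s


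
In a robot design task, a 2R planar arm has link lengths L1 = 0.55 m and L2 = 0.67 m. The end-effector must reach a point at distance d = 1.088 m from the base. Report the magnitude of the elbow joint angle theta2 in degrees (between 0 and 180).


cos(th2) = (d^2 - L1^2 - L2^2)/(2*L1*L2) = (1.088^2 - 0.55^2 - 0.67^2)/(2*0.55*0.67) = 0.58662687
th2 = acos(0.58662687) = 54.0820 deg

54.0820 degrees


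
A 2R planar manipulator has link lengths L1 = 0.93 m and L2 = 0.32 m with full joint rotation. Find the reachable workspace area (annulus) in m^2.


r_max = L1 + L2 = 1.2500, r_min = |L1 - L2| = 0.6100
A = pi*(r_max^2 - r_min^2) = pi*(1.5625 - 0.3721) = 3.7398

3.7398 m^2


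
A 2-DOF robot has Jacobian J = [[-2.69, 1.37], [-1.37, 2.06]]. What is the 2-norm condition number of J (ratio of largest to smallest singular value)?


JJ^T eigenvalues: trace(JJ^T) = 15.2335, det(JJ^T) = det(J)^2 = 13.42856025
s_max^2 = (15.2335 + sqrt(178.34528125))/2 = 14.29404888
s_min^2 = (15.2335 - sqrt(178.34528125))/2 = 0.93945112
kappa = s_max/s_min = sqrt(14.29404888/0.93945112) = 3.9007

3.9007


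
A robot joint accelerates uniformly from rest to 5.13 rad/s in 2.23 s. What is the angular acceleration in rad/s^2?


alpha = delta_omega / t = 5.13 / 2.23 = 2.3004

2.3004 rad/s^2


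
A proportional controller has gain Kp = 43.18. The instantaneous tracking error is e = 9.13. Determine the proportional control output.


u_P = Kp * e = 43.18 * 9.13 = 394.2334

394.2334


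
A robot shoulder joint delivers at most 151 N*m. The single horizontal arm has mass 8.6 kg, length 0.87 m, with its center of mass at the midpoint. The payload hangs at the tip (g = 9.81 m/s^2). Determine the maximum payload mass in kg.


tau_arm = m_arm*g*(L/2) = 8.6*9.81*0.87/2 = 36.6992 N*m
tau_payload = tau_max - tau_arm = 151 - 36.6992 = 114.3008
m_payload = tau_payload / (g*L) = 114.3008 / (9.81*0.87) = 13.3925

13.3925 kg


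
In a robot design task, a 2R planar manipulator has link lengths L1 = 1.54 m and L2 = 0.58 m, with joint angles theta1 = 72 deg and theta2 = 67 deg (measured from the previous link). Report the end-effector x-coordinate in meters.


x = L1*cos(th1) + L2*cos(th1+th2) = 1.54*cos(72 deg) + 0.58*cos(139 deg) = 0.0382

0.0382 m


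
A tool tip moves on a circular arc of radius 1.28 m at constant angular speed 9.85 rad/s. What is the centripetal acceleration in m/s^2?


a_c = omega^2 * r = 9.85^2 * 1.28 = 124.1888

124.1888 m/s^2


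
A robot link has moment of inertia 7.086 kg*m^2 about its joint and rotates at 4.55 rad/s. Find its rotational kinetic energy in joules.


KE = (1/2)*I*omega^2 = 0.5*7.086*4.55^2 = 73.3490

73.3490 J


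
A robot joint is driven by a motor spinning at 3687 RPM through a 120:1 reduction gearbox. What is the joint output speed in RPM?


omega_joint = omega_motor / N = 3687 / 120 = 30.7250

30.7250 RPM
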